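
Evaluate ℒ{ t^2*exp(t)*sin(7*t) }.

L{sin(7t)} = 7/(s^2 + 49).
Multiplying by e^(t) shifts s → s - 1, so L{exp(t)*sin(7*t)} = 7/((s - 1)^2 + 49).
Then apply L{t^2·g(t)} = (-1)^2 d^2/ds^2[G(s)] with G(s) = 7/((s - 1)^2 + 49):
differentiating 2 times and applying the sign gives 14*(3*s^2 - 6*s - 46)/(s^2 - 2*s + 50)^3.

14*(3*s^2 - 6*s - 46)/(s^2 - 2*s + 50)^3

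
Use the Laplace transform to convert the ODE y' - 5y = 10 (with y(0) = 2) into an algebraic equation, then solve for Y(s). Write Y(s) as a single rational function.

Y(s) = (2*s + 10)/(s^2 - 5*s)

Apply the Laplace transform to the equation.
With L{y'} = sY - y(0) = sY - 2: the LHS transforms to (s - 5)Y - (2).
The right side is L{10} = 10/s.
So (s - 5)Y = 10/s + (2).
Isolate Y and clear denominators.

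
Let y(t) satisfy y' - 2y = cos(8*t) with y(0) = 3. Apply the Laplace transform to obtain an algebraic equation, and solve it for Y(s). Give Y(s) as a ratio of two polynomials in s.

Laplace-transform each side.
Using L{y'} = sY - y(0) = sY - 3, the left side becomes (s - 2)Y - (3).
The right side is L{cos(8*t)} = s/(s^2 + 64).
So (s - 2)Y = s/(s^2 + 64) + (3).
Solve for Y(s) and write it as one ratio of polynomials.

Y(s) = (3*s^2 + s + 192)/(s^3 - 2*s^2 + 64*s - 128)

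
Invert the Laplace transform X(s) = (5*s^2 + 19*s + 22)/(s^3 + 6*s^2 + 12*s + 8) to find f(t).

f(t) = 2*t^2*exp(-2*t) - t*exp(-2*t) + 5*exp(-2*t)

Factor the denominator: s^3 + 6*s^2 + 12*s + 8 = (s + 2)^3.
Partial fraction decomposition gives [5/(s + 2)] + [-1/(s + 2)^2] + [4/(s + 2)^3].
Invert each term: 5/(s + 2) ↔ 5e^(-2t); -1/(s + 2)^2 ↔ -t·e^(-2t); 4/(s + 2)^3 ↔ (2)t^2·e^(-2t).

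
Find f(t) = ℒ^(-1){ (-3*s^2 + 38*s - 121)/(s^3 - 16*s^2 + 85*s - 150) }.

Factor the denominator: s^3 - 16*s^2 + 85*s - 150 = (s - 6)*(s - 5)^2.
Partial fraction decomposition gives [-2/(s - 5)] + [6/(s - 5)^2] + [-1/(s - 6)].
Invert each term: -2/(s - 5) ↔ -2e^(5t); 6/(s - 5)^2 ↔ 6t·e^(5t); -1/(s - 6) ↔ -e^(6t).

f(t) = 6*t*exp(5*t) - exp(6*t) - 2*exp(5*t)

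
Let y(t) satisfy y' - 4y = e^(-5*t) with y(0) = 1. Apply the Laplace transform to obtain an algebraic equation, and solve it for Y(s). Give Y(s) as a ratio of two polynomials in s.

Y(s) = (s + 6)/(s^2 + s - 20)

Apply the Laplace transform to the equation.
Using L{y'} = sY - y(0) = sY - 1, the left side becomes (s - 4)Y - (1).
The right side is L{e^(-5*t)} = 1/(s + 5).
So (s - 4)Y = 1/(s + 5) + (1).
Isolate Y and clear denominators.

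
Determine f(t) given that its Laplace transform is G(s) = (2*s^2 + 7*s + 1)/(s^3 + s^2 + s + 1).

f(t) = 3*sin(t) + 4*cos(t) - 2*exp(-t)

Factor the denominator: s^3 + s^2 + s + 1 = (s + 1)*(s^2 + 1).
Partial fraction decomposition gives [-2/(s + 1)] + [4*s/(s^2 + 1)] + [3/(s^2 + 1)].
Invert each term: -2/(s + 1) ↔ -2e^(-t); 4·s/(s^2 + 1) ↔ 4cos(t); 3·1/(s^2 + 1) ↔ 3sin(t).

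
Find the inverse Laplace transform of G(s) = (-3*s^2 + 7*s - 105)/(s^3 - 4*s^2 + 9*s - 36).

Factor the denominator: s^3 - 4*s^2 + 9*s - 36 = (s - 4)*(s^2 + 9).
Partial fraction decomposition gives [-5/(s - 4)] + [2*s/(s^2 + 9)] + [15/(s^2 + 9)].
Invert each term: -5/(s - 4) ↔ -5e^(4t); 2·s/(s^2 + 9) ↔ 2cos(3t); 5·3/(s^2 + 9) ↔ 5sin(3t).

-5*exp(4*t) + 5*sin(3*t) + 2*cos(3*t)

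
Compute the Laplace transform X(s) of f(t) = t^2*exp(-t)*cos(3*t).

X(s) = 2*(s + 1)*(s^2 + 2*s - 26)/(s^2 + 2*s + 10)^3

L{cos(3t)} = s/(s^2 + 9).
Multiplying by e^(-t) shifts s → s + 1, so L{exp(-t)*cos(3*t)} = (s + 1)/((s + 1)^2 + 9).
Then apply L{t^2·g(t)} = (-1)^2 d^2/ds^2[G(s)] with G(s) = (s + 1)/((s + 1)^2 + 9):
differentiating 2 times and applying the sign gives 2*(s + 1)*(s^2 + 2*s - 26)/(s^2 + 2*s + 10)^3.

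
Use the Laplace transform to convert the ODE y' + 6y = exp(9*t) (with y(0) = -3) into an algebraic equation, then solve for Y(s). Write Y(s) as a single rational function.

Y(s) = (-3*s + 28)/(s^2 - 3*s - 54)

Apply the Laplace transform to the equation.
With L{y'} = sY - y(0) = sY - (-3): the LHS transforms to (s + 6)Y - (-3).
The right side is L{exp(9*t)} = 1/(s - 9).
So (s + 6)Y = 1/(s - 9) + (-3).
Solve for Y(s) and write it as one ratio of polynomials.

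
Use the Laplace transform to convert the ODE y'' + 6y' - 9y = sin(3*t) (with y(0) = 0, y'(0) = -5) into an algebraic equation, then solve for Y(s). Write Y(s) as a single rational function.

Y(s) = (-5*s^2 - 42)/(s^4 + 6*s^3 + 54*s - 81)

Take the Laplace transform of both sides.
The derivative rules (L{y''} = s^2 Y - s·y(0) - y'(0) and L{y'} = sY - y(0), with y(0) = 0, y'(0) = -5) turn the left side into (s^2 + 6*s - 9)Y - (-5).
The right side is L{sin(3*t)} = 3/(s^2 + 9).
So (s^2 + 6*s - 9)Y = 3/(s^2 + 9) + (-5).
Isolate Y and clear denominators.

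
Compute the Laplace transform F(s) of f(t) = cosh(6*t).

L{cosh(6t)} = s/(s^2 - 36).

F(s) = s/(s^2 - 36)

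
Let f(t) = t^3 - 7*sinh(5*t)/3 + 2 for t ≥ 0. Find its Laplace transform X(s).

Apply the Laplace transform termwise.
(-7/3)·[L{sinh(5t)} = 5/(s^2 - 25)]; L{2} = 2/s; L{t^3} = 3!/s^4 = 6/s^4.

X(s) = -35/(3*(s^2 - 25)) + 2/s + 6/s^4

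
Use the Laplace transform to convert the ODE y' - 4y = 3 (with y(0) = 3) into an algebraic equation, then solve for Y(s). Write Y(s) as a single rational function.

Y(s) = (3*s + 3)/(s^2 - 4*s)

Take the Laplace transform of both sides.
With L{y'} = sY - y(0) = sY - 3: the LHS transforms to (s - 4)Y - (3).
The right side is L{3} = 3/s.
So (s - 4)Y = 3/s + (3).
Solve for Y(s) and write it as one ratio of polynomials.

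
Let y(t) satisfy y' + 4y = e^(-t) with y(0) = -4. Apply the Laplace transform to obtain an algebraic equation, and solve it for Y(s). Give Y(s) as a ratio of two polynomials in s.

Transform both sides with L{·}.
With L{y'} = sY - y(0) = sY - (-4): the LHS transforms to (s + 4)Y - (-4).
The right side is L{e^(-t)} = 1/(s + 1).
So (s + 4)Y = 1/(s + 1) + (-4).
Divide through and combine into a single rational function.

Y(s) = (-4*s - 3)/(s^2 + 5*s + 4)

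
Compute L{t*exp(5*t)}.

L{e^(5t)} = 1/(s - 5).
Then apply L{t·g(t)} = -d/ds[H(s)] with H(s) = 1/(s - 5):
differentiating 1 time and applying the sign gives (s - 5)^(-2).

(s - 5)^(-2)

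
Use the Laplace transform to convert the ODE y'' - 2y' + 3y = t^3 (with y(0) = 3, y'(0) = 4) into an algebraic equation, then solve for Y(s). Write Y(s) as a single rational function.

Y(s) = (3*s^5 - 2*s^4 + 6)/(s^6 - 2*s^5 + 3*s^4)

Take the Laplace transform of both sides.
With L{y''} = s^2 Y - s·y(0) - y'(0) and L{y'} = sY - y(0), with y(0) = 3, y'(0) = 4: the LHS transforms to (s^2 - 2*s + 3)Y - (3*s - 2).
The right side is L{t^3} = 6/s^4.
So (s^2 - 2*s + 3)Y = 6/s^4 + (3*s - 2).
Solve for Y(s) and write it as one ratio of polynomials.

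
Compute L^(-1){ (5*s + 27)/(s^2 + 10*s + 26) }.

2*exp(-5*t)*sin(t) + 5*exp(-5*t)*cos(t)

Complete the square in the denominator: s^2 + 10*s + 26 = (s + 5)^2 + 1^2.
Split the numerator to match: 5*s + 27 = 5·(s + 5) + 2·1.
Invert each term: 5·(s + 5)/((s + 5)^2 + 1) ↔ 5e^(-5t)cos(t); 2·1/((s + 5)^2 + 1) ↔ 2e^(-5t)sin(t).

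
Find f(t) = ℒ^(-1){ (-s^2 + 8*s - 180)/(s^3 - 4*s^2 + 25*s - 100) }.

Factor the denominator: s^3 - 4*s^2 + 25*s - 100 = (s - 4)*(s^2 + 25).
Partial fraction decomposition gives [-4/(s - 4)] + [3*s/(s^2 + 25)] + [20/(s^2 + 25)].
Invert each term: -4/(s - 4) ↔ -4e^(4t); 3·s/(s^2 + 25) ↔ 3cos(5t); 4·5/(s^2 + 25) ↔ 4sin(5t).

f(t) = -4*exp(4*t) + 4*sin(5*t) + 3*cos(5*t)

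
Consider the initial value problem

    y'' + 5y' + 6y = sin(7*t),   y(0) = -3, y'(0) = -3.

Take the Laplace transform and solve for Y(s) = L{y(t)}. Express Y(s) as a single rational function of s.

Take the Laplace transform of both sides.
The derivative rules (L{y''} = s^2 Y - s·y(0) - y'(0) and L{y'} = sY - y(0), with y(0) = -3, y'(0) = -3) turn the left side into (s^2 + 5*s + 6)Y - (-3*s - 18).
The right side is L{sin(7*t)} = 7/(s^2 + 49).
So (s^2 + 5*s + 6)Y = 7/(s^2 + 49) + (-3*s - 18).
Isolate Y and clear denominators.

Y(s) = (-3*s^3 - 18*s^2 - 147*s - 875)/(s^4 + 5*s^3 + 55*s^2 + 245*s + 294)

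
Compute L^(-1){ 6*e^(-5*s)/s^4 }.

The factor e^(-5s) signals a time shift by c = 5 (second shifting theorem).
L{t^3} = 3!/s^4 = 6/s^4, so L^-1{6/s^4} = t^3.
Hence the inverse is u(t - 5) times that function evaluated at t - 5.

Heaviside(t - 5)*((t - 5)^3)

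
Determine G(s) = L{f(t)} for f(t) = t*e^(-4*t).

G(s) = (s + 4)^(-2)

L{e^(-4t)} = 1/(s + 4).
Then apply L{t·g(t)} = -d/ds[H(s)] with H(s) = 1/(s + 4):
differentiating 1 time and applying the sign gives (s + 4)^(-2).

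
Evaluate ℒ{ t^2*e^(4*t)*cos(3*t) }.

2*(s - 4)*(s^2 - 8*s - 11)/(s^2 - 8*s + 25)^3

L{cos(3t)} = s/(s^2 + 9).
Multiplying by e^(4t) shifts s → s - 4, so L{e^(4*t)*cos(3*t)} = (s - 4)/((s - 4)^2 + 9).
Then apply L{t^2·g(t)} = (-1)^2 d^2/ds^2[G(s)] with G(s) = (s - 4)/((s - 4)^2 + 9):
differentiating 2 times and applying the sign gives 2*(s - 4)*(s^2 - 8*s - 11)/(s^2 - 8*s + 25)^3.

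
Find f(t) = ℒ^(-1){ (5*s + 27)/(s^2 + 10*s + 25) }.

f(t) = 2*t*exp(-5*t) + 5*exp(-5*t)

Factor the denominator: s^2 + 10*s + 25 = (s + 5)^2.
Partial fraction decomposition gives [5/(s + 5)] + [2/(s + 5)^2].
Invert each term: 5/(s + 5) ↔ 5e^(-5t); 2/(s + 5)^2 ↔ 2t·e^(-5t).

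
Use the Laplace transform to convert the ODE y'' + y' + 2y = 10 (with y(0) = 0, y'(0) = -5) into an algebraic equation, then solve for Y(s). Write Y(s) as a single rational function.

Laplace-transform each side.
With L{y''} = s^2 Y - s·y(0) - y'(0) and L{y'} = sY - y(0), with y(0) = 0, y'(0) = -5: the LHS transforms to (s^2 + s + 2)Y - (-5).
The right side is L{10} = 10/s.
So (s^2 + s + 2)Y = 10/s + (-5).
Solve for Y(s) and write it as one ratio of polynomials.

Y(s) = (-5*s + 10)/(s^3 + s^2 + 2*s)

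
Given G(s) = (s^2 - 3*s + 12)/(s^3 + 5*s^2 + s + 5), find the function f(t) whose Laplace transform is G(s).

Factor the denominator: s^3 + 5*s^2 + s + 5 = (s + 5)*(s^2 + 1).
Partial fraction decomposition gives [2/(s + 5)] + [-s/(s^2 + 1)] + [2/(s^2 + 1)].
Invert each term: 2/(s + 5) ↔ 2e^(-5t); -1·s/(s^2 + 1) ↔ -cos(t); 2·1/(s^2 + 1) ↔ 2sin(t).

f(t) = 2*sin(t) - cos(t) + 2*exp(-5*t)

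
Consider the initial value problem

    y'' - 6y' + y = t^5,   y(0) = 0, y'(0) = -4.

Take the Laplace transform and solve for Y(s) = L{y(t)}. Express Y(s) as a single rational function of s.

Y(s) = (-4*s^6 + 120)/(s^8 - 6*s^7 + s^6)

Take the Laplace transform of both sides.
With L{y''} = s^2 Y - s·y(0) - y'(0) and L{y'} = sY - y(0), with y(0) = 0, y'(0) = -4: the LHS transforms to (s^2 - 6*s + 1)Y - (-4).
The right side is L{t^5} = 120/s^6.
So (s^2 - 6*s + 1)Y = 120/s^6 + (-4).
Solve for Y(s) and write it as one ratio of polynomials.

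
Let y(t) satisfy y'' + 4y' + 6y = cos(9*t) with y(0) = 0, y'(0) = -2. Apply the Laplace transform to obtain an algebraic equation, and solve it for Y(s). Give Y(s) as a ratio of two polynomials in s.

Y(s) = (-2*s^2 + s - 162)/(s^4 + 4*s^3 + 87*s^2 + 324*s + 486)

Take the Laplace transform of both sides.
The derivative rules (L{y''} = s^2 Y - s·y(0) - y'(0) and L{y'} = sY - y(0), with y(0) = 0, y'(0) = -2) turn the left side into (s^2 + 4*s + 6)Y - (-2).
The right side is L{cos(9*t)} = s/(s^2 + 81).
So (s^2 + 4*s + 6)Y = s/(s^2 + 81) + (-2).
Solve for Y(s) and write it as one ratio of polynomials.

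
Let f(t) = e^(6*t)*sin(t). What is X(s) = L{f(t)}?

L{sin(t)} = 1/(s^2 + 1).
By the first shifting theorem, multiplying by e^(6t) replaces s with s - 6.

X(s) = 1/((s - 6)^2 + 1)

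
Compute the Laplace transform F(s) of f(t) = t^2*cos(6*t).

F(s) = 2*s*(s^2 - 108)/(s^2 + 36)^3

L{cos(6t)} = s/(s^2 + 36).
Then apply L{t^2·g(t)} = (-1)^2 d^2/ds^2[G(s)] with G(s) = s/(s^2 + 36):
differentiating 2 times and applying the sign gives 2*s*(s^2 - 108)/(s^2 + 36)^3.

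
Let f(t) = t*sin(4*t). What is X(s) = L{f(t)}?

L{sin(4t)} = 4/(s^2 + 16).
Then apply L{t·g(t)} = -d/ds[G(s)] with G(s) = 4/(s^2 + 16):
differentiating 1 time and applying the sign gives 8*s/(s^2 + 16)^2.

X(s) = 8*s/(s^2 + 16)^2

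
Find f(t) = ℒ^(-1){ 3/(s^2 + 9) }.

f(t) = sin(3*t)

Since L{sin(3t)} = 3/(s^2 + 9), the inverse is sin(3*t).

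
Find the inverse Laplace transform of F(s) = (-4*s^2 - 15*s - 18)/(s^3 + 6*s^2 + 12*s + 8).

Factor the denominator: s^3 + 6*s^2 + 12*s + 8 = (s + 2)^3.
Partial fraction decomposition gives [-4/(s + 2)] + [(s + 2)^(-2)] + [-4/(s + 2)^3].
Invert each term: -4/(s + 2) ↔ -4e^(-2t); 1/(s + 2)^2 ↔ t·e^(-2t); -4/(s + 2)^3 ↔ (-2)t^2·e^(-2t).

-2*t^2*exp(-2*t) + t*exp(-2*t) - 4*exp(-2*t)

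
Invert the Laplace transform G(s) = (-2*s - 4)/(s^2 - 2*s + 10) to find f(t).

Complete the square in the denominator: s^2 - 2*s + 10 = (s - 1)^2 + 3^2.
Split the numerator to match: -2*s - 4 = -2·(s - 1) - 2·3.
Invert each term: -2·(s - 1)/((s - 1)^2 + 9) ↔ -2e^(t)cos(3t); -2·3/((s - 1)^2 + 9) ↔ -2e^(t)sin(3t).

f(t) = -2*exp(t)*sin(3*t) - 2*exp(t)*cos(3*t)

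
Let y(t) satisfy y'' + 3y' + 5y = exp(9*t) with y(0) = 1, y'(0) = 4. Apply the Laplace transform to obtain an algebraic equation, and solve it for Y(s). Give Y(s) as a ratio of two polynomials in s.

Y(s) = (s^2 - 2*s - 62)/(s^3 - 6*s^2 - 22*s - 45)

Laplace-transform each side.
With L{y''} = s^2 Y - s·y(0) - y'(0) and L{y'} = sY - y(0), with y(0) = 1, y'(0) = 4: the LHS transforms to (s^2 + 3*s + 5)Y - (s + 7).
The right side is L{exp(9*t)} = 1/(s - 9).
So (s^2 + 3*s + 5)Y = 1/(s - 9) + (s + 7).
Solve for Y(s) and write it as one ratio of polynomials.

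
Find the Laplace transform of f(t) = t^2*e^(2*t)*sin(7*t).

L{sin(7t)} = 7/(s^2 + 49).
Multiplying by e^(2t) shifts s → s - 2, so L{e^(2*t)*sin(7*t)} = 7/((s - 2)^2 + 49).
Then apply L{t^2·g(t)} = (-1)^2 d^2/ds^2[G(s)] with G(s) = 7/((s - 2)^2 + 49):
differentiating 2 times and applying the sign gives 14*(3*s^2 - 12*s - 37)/(s^2 - 4*s + 53)^3.

14*(3*s^2 - 12*s - 37)/(s^2 - 4*s + 53)^3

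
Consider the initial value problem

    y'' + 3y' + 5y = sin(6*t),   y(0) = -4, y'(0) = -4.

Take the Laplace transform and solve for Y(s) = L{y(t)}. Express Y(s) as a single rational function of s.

Y(s) = (-4*s^3 - 16*s^2 - 144*s - 570)/(s^4 + 3*s^3 + 41*s^2 + 108*s + 180)

Laplace-transform each side.
Using L{y''} = s^2 Y - s·y(0) - y'(0) and L{y'} = sY - y(0), with y(0) = -4, y'(0) = -4, the left side becomes (s^2 + 3*s + 5)Y - (-4*s - 16).
The right side is L{sin(6*t)} = 6/(s^2 + 36).
So (s^2 + 3*s + 5)Y = 6/(s^2 + 36) + (-4*s - 16).
Isolate Y and clear denominators.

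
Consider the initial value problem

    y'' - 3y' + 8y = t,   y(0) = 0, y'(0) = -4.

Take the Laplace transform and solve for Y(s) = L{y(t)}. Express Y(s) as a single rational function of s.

Y(s) = (-4*s^2 + 1)/(s^4 - 3*s^3 + 8*s^2)

Transform both sides with L{·}.
The derivative rules (L{y''} = s^2 Y - s·y(0) - y'(0) and L{y'} = sY - y(0), with y(0) = 0, y'(0) = -4) turn the left side into (s^2 - 3*s + 8)Y - (-4).
The right side is L{t} = s^(-2).
So (s^2 - 3*s + 8)Y = s^(-2) + (-4).
Solve for Y(s) and write it as one ratio of polynomials.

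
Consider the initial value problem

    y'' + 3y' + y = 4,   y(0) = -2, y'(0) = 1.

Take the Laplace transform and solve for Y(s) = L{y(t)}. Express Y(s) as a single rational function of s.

Y(s) = (-2*s^2 - 5*s + 4)/(s^3 + 3*s^2 + s)

Laplace-transform each side.
The derivative rules (L{y''} = s^2 Y - s·y(0) - y'(0) and L{y'} = sY - y(0), with y(0) = -2, y'(0) = 1) turn the left side into (s^2 + 3*s + 1)Y - (-2*s - 5).
The right side is L{4} = 4/s.
So (s^2 + 3*s + 1)Y = 4/s + (-2*s - 5).
Divide through and combine into a single rational function.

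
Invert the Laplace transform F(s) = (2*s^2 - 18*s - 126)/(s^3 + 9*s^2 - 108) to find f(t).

f(t) = -6*t*exp(-6*t) - 2*exp(3*t) + 4*exp(-6*t)

Factor the denominator: s^3 + 9*s^2 - 108 = (s - 3)*(s + 6)^2.
Partial fraction decomposition gives [4/(s + 6)] + [-6/(s + 6)^2] + [-2/(s - 3)].
Invert each term: 4/(s + 6) ↔ 4e^(-6t); -6/(s + 6)^2 ↔ -6t·e^(-6t); -2/(s - 3) ↔ -2e^(3t).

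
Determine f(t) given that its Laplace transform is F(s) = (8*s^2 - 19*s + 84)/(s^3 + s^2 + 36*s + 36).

f(t) = -4*sin(6*t) + 5*cos(6*t) + 3*exp(-t)

Factor the denominator: s^3 + s^2 + 36*s + 36 = (s + 1)*(s^2 + 36).
Partial fraction decomposition gives [3/(s + 1)] + [5*s/(s^2 + 36)] + [-24/(s^2 + 36)].
Invert each term: 3/(s + 1) ↔ 3e^(-t); 5·s/(s^2 + 36) ↔ 5cos(6t); -4·6/(s^2 + 36) ↔ -4sin(6t).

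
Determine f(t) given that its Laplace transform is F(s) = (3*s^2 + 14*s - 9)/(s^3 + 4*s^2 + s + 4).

Factor the denominator: s^3 + 4*s^2 + s + 4 = (s + 4)*(s^2 + 1).
Partial fraction decomposition gives [-1/(s + 4)] + [4*s/(s^2 + 1)] + [-2/(s^2 + 1)].
Invert each term: -1/(s + 4) ↔ -e^(-4t); 4·s/(s^2 + 1) ↔ 4cos(t); -2·1/(s^2 + 1) ↔ -2sin(t).

f(t) = -2*sin(t) + 4*cos(t) - exp(-4*t)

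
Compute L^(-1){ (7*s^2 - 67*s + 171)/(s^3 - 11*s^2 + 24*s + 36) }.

3*t*exp(6*t) + 2*exp(6*t) + 5*exp(-t)

Factor the denominator: s^3 - 11*s^2 + 24*s + 36 = (s - 6)^2*(s + 1).
Partial fraction decomposition gives [2/(s - 6)] + [3/(s - 6)^2] + [5/(s + 1)].
Invert each term: 2/(s - 6) ↔ 2e^(6t); 3/(s - 6)^2 ↔ 3t·e^(6t); 5/(s + 1) ↔ 5e^(-t).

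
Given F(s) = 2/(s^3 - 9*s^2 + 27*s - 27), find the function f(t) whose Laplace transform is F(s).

Rewrite the denominator: s^3 - 9*s^2 + 27*s - 27 = (s - 3)^3.
The form in (s - 3) signals a first-shifting-theorem factor e^(3t).
Since L{t^2} = 2!/s^3 = 2/s^3, the inverse is t^2*e^(3*t).

f(t) = t^2*exp(3*t)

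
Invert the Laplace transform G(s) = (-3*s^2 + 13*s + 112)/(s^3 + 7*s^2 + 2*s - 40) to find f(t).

Factor the denominator: s^3 + 7*s^2 + 2*s - 40 = (s - 2)*(s + 4)*(s + 5).
Partial fraction decomposition gives [-2/(s + 4)] + [3/(s - 2)] + [-4/(s + 5)].
Invert each term: -2/(s + 4) ↔ -2e^(-4t); 3/(s - 2) ↔ 3e^(2t); -4/(s + 5) ↔ -4e^(-5t).

f(t) = 3*exp(2*t) - 2*exp(-4*t) - 4*exp(-5*t)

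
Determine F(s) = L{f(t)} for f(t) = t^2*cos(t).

L{cos(t)} = s/(s^2 + 1).
Then apply L{t^2·g(t)} = (-1)^2 d^2/ds^2[G(s)] with G(s) = s/(s^2 + 1):
differentiating 2 times and applying the sign gives 2*s*(s^2 - 3)/(s^2 + 1)^3.

F(s) = 2*s*(s^2 - 3)/(s^2 + 1)^3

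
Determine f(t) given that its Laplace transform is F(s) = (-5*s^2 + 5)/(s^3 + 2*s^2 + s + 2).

Factor the denominator: s^3 + 2*s^2 + s + 2 = (s + 2)*(s^2 + 1).
Partial fraction decomposition gives [-3/(s + 2)] + [-2*s/(s^2 + 1)] + [4/(s^2 + 1)].
Invert each term: -3/(s + 2) ↔ -3e^(-2t); -2·s/(s^2 + 1) ↔ -2cos(t); 4·1/(s^2 + 1) ↔ 4sin(t).

f(t) = 4*sin(t) - 2*cos(t) - 3*exp(-2*t)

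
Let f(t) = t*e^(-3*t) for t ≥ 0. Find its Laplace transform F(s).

L{e^(-3t)} = 1/(s + 3).
Then apply L{t·g(t)} = -d/ds[G(s)] with G(s) = 1/(s + 3):
differentiating 1 time and applying the sign gives (s + 3)^(-2).

F(s) = (s + 3)^(-2)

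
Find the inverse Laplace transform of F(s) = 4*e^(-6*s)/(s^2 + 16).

Heaviside(t - 6)*(sin(4*t - 24))

The factor e^(-6s) signals a time shift by c = 6 (second shifting theorem).
L{sin(4t)} = 4/(s^2 + 16), so L^-1{4/(s^2 + 16)} = sin(4*t).
Hence the inverse is u(t - 6) times that function evaluated at t - 6.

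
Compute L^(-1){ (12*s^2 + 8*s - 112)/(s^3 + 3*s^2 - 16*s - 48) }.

Factor the denominator: s^3 + 3*s^2 - 16*s - 48 = (s - 4)*(s + 3)*(s + 4).
Partial fraction decomposition gives [2/(s - 4)] + [4/(s + 3)] + [6/(s + 4)].
Invert each term: 2/(s - 4) ↔ 2e^(4t); 4/(s + 3) ↔ 4e^(-3t); 6/(s + 4) ↔ 6e^(-4t).

2*exp(4*t) + 4*exp(-3*t) + 6*exp(-4*t)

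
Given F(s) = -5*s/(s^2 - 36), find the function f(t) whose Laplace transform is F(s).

f(t) = -5*cosh(6*t)

Since L{cosh(6t)} = s/(s^2 - 36), the inverse is cosh(6*t), scaled by -5.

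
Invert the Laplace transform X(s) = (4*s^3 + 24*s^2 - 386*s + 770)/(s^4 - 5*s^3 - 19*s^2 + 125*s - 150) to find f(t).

f(t) = -exp(5*t) + 4*exp(3*t) + 6*exp(2*t) - 5*exp(-5*t)

Factor the denominator: s^4 - 5*s^3 - 19*s^2 + 125*s - 150 = (s - 5)*(s - 3)*(s - 2)*(s + 5).
Partial fraction decomposition gives [-5/(s + 5)] + [4/(s - 3)] + [6/(s - 2)] + [-1/(s - 5)].
Invert each term: -5/(s + 5) ↔ -5e^(-5t); 4/(s - 3) ↔ 4e^(3t); 6/(s - 2) ↔ 6e^(2t); -1/(s - 5) ↔ -e^(5t).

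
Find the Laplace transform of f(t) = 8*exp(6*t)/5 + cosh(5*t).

s/(s^2 - 25) + 8/(5*(s - 6))

The transform is linear, so treat each term independently.
L{cosh(5t)} = s/(s^2 - 25); (8/5)·[L{e^(6t)} = 1/(s - 6)].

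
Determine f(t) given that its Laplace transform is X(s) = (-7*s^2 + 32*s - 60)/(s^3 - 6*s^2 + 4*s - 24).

f(t) = -3*exp(6*t) + 4*sin(2*t) - 4*cos(2*t)

Factor the denominator: s^3 - 6*s^2 + 4*s - 24 = (s - 6)*(s^2 + 4).
Partial fraction decomposition gives [-3/(s - 6)] + [-4*s/(s^2 + 4)] + [8/(s^2 + 4)].
Invert each term: -3/(s - 6) ↔ -3e^(6t); -4·s/(s^2 + 4) ↔ -4cos(2t); 4·2/(s^2 + 4) ↔ 4sin(2t).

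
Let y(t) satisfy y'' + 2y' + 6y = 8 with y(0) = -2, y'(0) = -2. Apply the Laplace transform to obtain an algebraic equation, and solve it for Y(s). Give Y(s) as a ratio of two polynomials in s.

Take the Laplace transform of both sides.
The derivative rules (L{y''} = s^2 Y - s·y(0) - y'(0) and L{y'} = sY - y(0), with y(0) = -2, y'(0) = -2) turn the left side into (s^2 + 2*s + 6)Y - (-2*s - 6).
The right side is L{8} = 8/s.
So (s^2 + 2*s + 6)Y = 8/s + (-2*s - 6).
Solve for Y(s) and write it as one ratio of polynomials.

Y(s) = (-2*s^2 - 6*s + 8)/(s^3 + 2*s^2 + 6*s)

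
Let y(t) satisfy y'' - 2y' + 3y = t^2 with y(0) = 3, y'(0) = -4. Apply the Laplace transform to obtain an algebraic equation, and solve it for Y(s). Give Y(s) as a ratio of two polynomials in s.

Laplace-transform each side.
Using L{y''} = s^2 Y - s·y(0) - y'(0) and L{y'} = sY - y(0), with y(0) = 3, y'(0) = -4, the left side becomes (s^2 - 2*s + 3)Y - (3*s - 10).
The right side is L{t^2} = 2/s^3.
So (s^2 - 2*s + 3)Y = 2/s^3 + (3*s - 10).
Divide through and combine into a single rational function.

Y(s) = (3*s^4 - 10*s^3 + 2)/(s^5 - 2*s^4 + 3*s^3)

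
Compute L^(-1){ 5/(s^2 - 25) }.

sinh(5*t)

Since L{sinh(5t)} = 5/(s^2 - 25), the inverse is sinh(5*t).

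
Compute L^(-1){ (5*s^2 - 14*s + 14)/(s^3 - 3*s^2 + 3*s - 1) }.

5*t^2*exp(t)/2 - 4*t*exp(t) + 5*exp(t)

Factor the denominator: s^3 - 3*s^2 + 3*s - 1 = (s - 1)^3.
Partial fraction decomposition gives [5/(s - 1)] + [-4/(s - 1)^2] + [5/(s - 1)^3].
Invert each term: 5/(s - 1) ↔ 5e^(t); -4/(s - 1)^2 ↔ -4t·e^(t); 5/(s - 1)^3 ↔ (5/2)t^2·e^(t).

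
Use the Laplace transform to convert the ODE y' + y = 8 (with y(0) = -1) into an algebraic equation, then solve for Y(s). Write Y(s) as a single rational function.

Laplace-transform each side.
Using L{y'} = sY - y(0) = sY - (-1), the left side becomes (s + 1)Y - (-1).
The right side is L{8} = 8/s.
So (s + 1)Y = 8/s + (-1).
Divide through and combine into a single rational function.

Y(s) = (-s + 8)/(s^2 + s)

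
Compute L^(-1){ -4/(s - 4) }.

-4*exp(4*t)

Since L{e^(4t)} = 1/(s - 4), the inverse is e^(4*t), scaled by -4.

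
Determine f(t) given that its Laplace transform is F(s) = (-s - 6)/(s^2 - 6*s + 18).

f(t) = -3*exp(3*t)*sin(3*t) - exp(3*t)*cos(3*t)

Complete the square in the denominator: s^2 - 6*s + 18 = (s - 3)^2 + 3^2.
Split the numerator to match: -s - 6 = -1·(s - 3) - 3·3.
Invert each term: -1·(s - 3)/((s - 3)^2 + 9) ↔ -e^(3t)cos(3t); -3·3/((s - 3)^2 + 9) ↔ -3e^(3t)sin(3t).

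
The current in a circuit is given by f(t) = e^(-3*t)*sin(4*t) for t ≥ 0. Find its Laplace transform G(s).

L{sin(4t)} = 4/(s^2 + 16).
By the first shifting theorem, multiplying by e^(-3t) replaces s with s + 3.

G(s) = 4/((s + 3)^2 + 16)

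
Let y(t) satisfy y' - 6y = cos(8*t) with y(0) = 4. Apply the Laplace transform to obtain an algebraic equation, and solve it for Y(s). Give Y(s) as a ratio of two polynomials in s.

Transform both sides with L{·}.
Using L{y'} = sY - y(0) = sY - 4, the left side becomes (s - 6)Y - (4).
The right side is L{cos(8*t)} = s/(s^2 + 64).
So (s - 6)Y = s/(s^2 + 64) + (4).
Divide through and combine into a single rational function.

Y(s) = (4*s^2 + s + 256)/(s^3 - 6*s^2 + 64*s - 384)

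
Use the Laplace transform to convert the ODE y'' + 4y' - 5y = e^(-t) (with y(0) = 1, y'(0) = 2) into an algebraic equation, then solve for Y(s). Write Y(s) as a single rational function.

Take the Laplace transform of both sides.
The derivative rules (L{y''} = s^2 Y - s·y(0) - y'(0) and L{y'} = sY - y(0), with y(0) = 1, y'(0) = 2) turn the left side into (s^2 + 4*s - 5)Y - (s + 6).
The right side is L{e^(-t)} = 1/(s + 1).
So (s^2 + 4*s - 5)Y = 1/(s + 1) + (s + 6).
Divide through and combine into a single rational function.

Y(s) = (s^2 + 7*s + 7)/(s^3 + 5*s^2 - s - 5)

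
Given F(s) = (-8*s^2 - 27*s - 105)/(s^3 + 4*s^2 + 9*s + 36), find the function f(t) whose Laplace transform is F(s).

Factor the denominator: s^3 + 4*s^2 + 9*s + 36 = (s + 4)*(s^2 + 9).
Partial fraction decomposition gives [-5/(s + 4)] + [-3*s/(s^2 + 9)] + [-15/(s^2 + 9)].
Invert each term: -5/(s + 4) ↔ -5e^(-4t); -3·s/(s^2 + 9) ↔ -3cos(3t); -5·3/(s^2 + 9) ↔ -5sin(3t).

f(t) = -5*sin(3*t) - 3*cos(3*t) - 5*exp(-4*t)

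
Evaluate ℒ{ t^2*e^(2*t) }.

2/(s - 2)^3

L{e^(2t)} = 1/(s - 2).
Then apply L{t^2·g(t)} = (-1)^2 d^2/ds^2[G(s)] with G(s) = 1/(s - 2):
differentiating 2 times and applying the sign gives 2/(s - 2)^3.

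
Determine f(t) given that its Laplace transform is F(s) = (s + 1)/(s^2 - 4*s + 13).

f(t) = exp(2*t)*sin(3*t) + exp(2*t)*cos(3*t)

Complete the square in the denominator: s^2 - 4*s + 13 = (s - 2)^2 + 3^2.
Split the numerator to match: s + 1 = 1·(s - 2) + 1·3.
Invert each term: 1·(s - 2)/((s - 2)^2 + 9) ↔ e^(2t)cos(3t); 1·3/((s - 2)^2 + 9) ↔ e^(2t)sin(3t).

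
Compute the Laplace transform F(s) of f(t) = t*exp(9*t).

L{e^(9t)} = 1/(s - 9).
Then apply L{t·g(t)} = -d/ds[G(s)] with G(s) = 1/(s - 9):
differentiating 1 time and applying the sign gives (s - 9)^(-2).

F(s) = (s - 9)^(-2)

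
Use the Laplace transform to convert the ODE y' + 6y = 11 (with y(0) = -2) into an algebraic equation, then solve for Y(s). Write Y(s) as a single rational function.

Apply the Laplace transform to the equation.
With L{y'} = sY - y(0) = sY - (-2): the LHS transforms to (s + 6)Y - (-2).
The right side is L{11} = 11/s.
So (s + 6)Y = 11/s + (-2).
Solve for Y(s) and write it as one ratio of polynomials.

Y(s) = (-2*s + 11)/(s^2 + 6*s)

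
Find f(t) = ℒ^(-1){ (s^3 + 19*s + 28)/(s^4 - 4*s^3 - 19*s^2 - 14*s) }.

Factor the denominator: s^4 - 4*s^3 - 19*s^2 - 14*s = s*(s - 7)*(s + 1)*(s + 2).
Partial fraction decomposition gives [1/(s - 7)] + [1/(s + 1)] + [-2/s] + [1/(s + 2)].
Invert each term: 1/(s - 7) ↔ e^(7t); 1/(s + 1) ↔ e^(-t); -2/(s - 0) ↔ -2e^(0t); 1/(s + 2) ↔ e^(-2t).

f(t) = exp(7*t) - 2 + exp(-t) + exp(-2*t)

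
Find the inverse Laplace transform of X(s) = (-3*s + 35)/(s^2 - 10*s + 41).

5*exp(5*t)*sin(4*t) - 3*exp(5*t)*cos(4*t)

Complete the square in the denominator: s^2 - 10*s + 41 = (s - 5)^2 + 4^2.
Split the numerator to match: -3*s + 35 = -3·(s - 5) + 5·4.
Invert each term: -3·(s - 5)/((s - 5)^2 + 16) ↔ -3e^(5t)cos(4t); 5·4/((s - 5)^2 + 16) ↔ 5e^(5t)sin(4t).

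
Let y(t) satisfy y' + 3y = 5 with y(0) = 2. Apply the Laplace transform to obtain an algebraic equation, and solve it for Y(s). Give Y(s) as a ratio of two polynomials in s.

Take the Laplace transform of both sides.
The derivative rules (L{y'} = sY - y(0) = sY - 2) turn the left side into (s + 3)Y - (2).
The right side is L{5} = 5/s.
So (s + 3)Y = 5/s + (2).
Solve for Y(s) and write it as one ratio of polynomials.

Y(s) = (2*s + 5)/(s^2 + 3*s)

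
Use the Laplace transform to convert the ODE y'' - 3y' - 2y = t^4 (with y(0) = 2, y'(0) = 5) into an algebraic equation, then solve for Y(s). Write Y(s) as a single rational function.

Y(s) = (2*s^6 - s^5 + 24)/(s^7 - 3*s^6 - 2*s^5)

Take the Laplace transform of both sides.
The derivative rules (L{y''} = s^2 Y - s·y(0) - y'(0) and L{y'} = sY - y(0), with y(0) = 2, y'(0) = 5) turn the left side into (s^2 - 3*s - 2)Y - (2*s - 1).
The right side is L{t^4} = 24/s^5.
So (s^2 - 3*s - 2)Y = 24/s^5 + (2*s - 1).
Isolate Y and clear denominators.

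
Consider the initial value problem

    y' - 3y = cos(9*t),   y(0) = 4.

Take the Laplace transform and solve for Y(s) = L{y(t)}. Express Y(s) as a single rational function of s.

Laplace-transform each side.
With L{y'} = sY - y(0) = sY - 4: the LHS transforms to (s - 3)Y - (4).
The right side is L{cos(9*t)} = s/(s^2 + 81).
So (s - 3)Y = s/(s^2 + 81) + (4).
Isolate Y and clear denominators.

Y(s) = (4*s^2 + s + 324)/(s^3 - 3*s^2 + 81*s - 243)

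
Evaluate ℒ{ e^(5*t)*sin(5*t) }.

L{sin(5t)} = 5/(s^2 + 25).
By the first shifting theorem, multiplying by e^(5t) replaces s with s - 5.

5/((s - 5)^2 + 25)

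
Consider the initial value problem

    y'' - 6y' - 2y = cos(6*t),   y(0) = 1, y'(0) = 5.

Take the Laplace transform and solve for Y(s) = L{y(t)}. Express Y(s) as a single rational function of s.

Take the Laplace transform of both sides.
The derivative rules (L{y''} = s^2 Y - s·y(0) - y'(0) and L{y'} = sY - y(0), with y(0) = 1, y'(0) = 5) turn the left side into (s^2 - 6*s - 2)Y - (s - 1).
The right side is L{cos(6*t)} = s/(s^2 + 36).
So (s^2 - 6*s - 2)Y = s/(s^2 + 36) + (s - 1).
Divide through and combine into a single rational function.

Y(s) = (s^3 - s^2 + 37*s - 36)/(s^4 - 6*s^3 + 34*s^2 - 216*s - 72)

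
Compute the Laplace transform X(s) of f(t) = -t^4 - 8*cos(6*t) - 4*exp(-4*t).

The transform is linear, so treat each term independently.
(-1)·[L{t^4} = 4!/s^5 = 24/s^5]; (-8)·[L{cos(6t)} = s/(s^2 + 36)]; (-4)·[L{e^(-4t)} = 1/(s + 4)].

X(s) = -8*s/(s^2 + 36) - 4/(s + 4) - 24/s^5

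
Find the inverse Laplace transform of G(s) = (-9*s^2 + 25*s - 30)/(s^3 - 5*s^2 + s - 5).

-5*exp(5*t) + 5*sin(t) - 4*cos(t)

Factor the denominator: s^3 - 5*s^2 + s - 5 = (s - 5)*(s^2 + 1).
Partial fraction decomposition gives [-5/(s - 5)] + [-4*s/(s^2 + 1)] + [5/(s^2 + 1)].
Invert each term: -5/(s - 5) ↔ -5e^(5t); -4·s/(s^2 + 1) ↔ -4cos(t); 5·1/(s^2 + 1) ↔ 5sin(t).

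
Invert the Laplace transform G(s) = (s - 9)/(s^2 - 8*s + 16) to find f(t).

Factor the denominator: s^2 - 8*s + 16 = (s - 4)^2.
Partial fraction decomposition gives [1/(s - 4)] + [-5/(s - 4)^2].
Invert each term: 1/(s - 4) ↔ e^(4t); -5/(s - 4)^2 ↔ -5t·e^(4t).

f(t) = -5*t*exp(4*t) + exp(4*t)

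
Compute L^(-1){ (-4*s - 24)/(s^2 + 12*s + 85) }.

Rewrite the denominator: s^2 + 12*s + 85 = (s + 6)^2 + 49.
The form in (s + 6) signals a first-shifting-theorem factor e^(-6t).
Since L{cos(7t)} = s/(s^2 + 49), the inverse is e^(-6*t)*cos(7*t), scaled by -4.

-4*exp(-6*t)*cos(7*t)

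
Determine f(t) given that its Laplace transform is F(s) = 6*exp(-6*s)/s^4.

The factor e^(-6s) signals a time shift by c = 6 (second shifting theorem).
L{t^3} = 3!/s^4 = 6/s^4, so L^-1{6/s^4} = t^3.
Hence the inverse is u(t - 6) times that function evaluated at t - 6.

f(t) = Heaviside(t - 6)*((t - 6)^3)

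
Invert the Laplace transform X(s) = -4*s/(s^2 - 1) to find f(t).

f(t) = -4*cosh(t)

Since L{cosh(t)} = s/(s^2 - 1), the inverse is cosh(t), scaled by -4.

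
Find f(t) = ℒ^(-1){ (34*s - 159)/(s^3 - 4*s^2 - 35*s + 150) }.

Factor the denominator: s^3 - 4*s^2 - 35*s + 150 = (s - 5)^2*(s + 6).
Partial fraction decomposition gives [3/(s - 5)] + [(s - 5)^(-2)] + [-3/(s + 6)].
Invert each term: 3/(s - 5) ↔ 3e^(5t); 1/(s - 5)^2 ↔ t·e^(5t); -3/(s + 6) ↔ -3e^(-6t).

f(t) = t*exp(5*t) + 3*exp(5*t) - 3*exp(-6*t)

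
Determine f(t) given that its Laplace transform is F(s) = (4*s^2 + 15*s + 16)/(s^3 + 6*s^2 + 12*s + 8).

f(t) = t^2*exp(-2*t) - t*exp(-2*t) + 4*exp(-2*t)

Factor the denominator: s^3 + 6*s^2 + 12*s + 8 = (s + 2)^3.
Partial fraction decomposition gives [4/(s + 2)] + [-1/(s + 2)^2] + [2/(s + 2)^3].
Invert each term: 4/(s + 2) ↔ 4e^(-2t); -1/(s + 2)^2 ↔ -t·e^(-2t); 2/(s + 2)^3 ↔ (1)t^2·e^(-2t).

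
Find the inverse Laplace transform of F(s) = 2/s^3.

Since L{t^2} = 2!/s^3 = 2/s^3, the inverse is t^2.

t^2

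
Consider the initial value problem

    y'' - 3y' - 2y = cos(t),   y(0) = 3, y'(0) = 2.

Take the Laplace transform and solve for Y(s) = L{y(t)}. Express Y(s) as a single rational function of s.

Y(s) = (3*s^3 - 7*s^2 + 4*s - 7)/(s^4 - 3*s^3 - s^2 - 3*s - 2)

Apply the Laplace transform to the equation.
Using L{y''} = s^2 Y - s·y(0) - y'(0) and L{y'} = sY - y(0), with y(0) = 3, y'(0) = 2, the left side becomes (s^2 - 3*s - 2)Y - (3*s - 7).
The right side is L{cos(t)} = s/(s^2 + 1).
So (s^2 - 3*s - 2)Y = s/(s^2 + 1) + (3*s - 7).
Solve for Y(s) and write it as one ratio of polynomials.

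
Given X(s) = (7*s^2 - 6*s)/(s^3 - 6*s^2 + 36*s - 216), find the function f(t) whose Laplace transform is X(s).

f(t) = 3*exp(6*t) + 3*sin(6*t) + 4*cos(6*t)

Factor the denominator: s^3 - 6*s^2 + 36*s - 216 = (s - 6)*(s^2 + 36).
Partial fraction decomposition gives [3/(s - 6)] + [4*s/(s^2 + 36)] + [18/(s^2 + 36)].
Invert each term: 3/(s - 6) ↔ 3e^(6t); 4·s/(s^2 + 36) ↔ 4cos(6t); 3·6/(s^2 + 36) ↔ 3sin(6t).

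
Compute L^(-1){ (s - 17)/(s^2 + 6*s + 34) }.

-4*exp(-3*t)*sin(5*t) + exp(-3*t)*cos(5*t)

Complete the square in the denominator: s^2 + 6*s + 34 = (s + 3)^2 + 5^2.
Split the numerator to match: s - 17 = 1·(s + 3) - 4·5.
Invert each term: 1·(s + 3)/((s + 3)^2 + 25) ↔ e^(-3t)cos(5t); -4·5/((s + 3)^2 + 25) ↔ -4e^(-3t)sin(5t).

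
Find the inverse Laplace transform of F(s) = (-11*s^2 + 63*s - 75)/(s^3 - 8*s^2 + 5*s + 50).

Factor the denominator: s^3 - 8*s^2 + 5*s + 50 = (s - 5)^2*(s + 2).
Partial fraction decomposition gives [-6/(s - 5)] + [-5/(s - 5)^2] + [-5/(s + 2)].
Invert each term: -6/(s - 5) ↔ -6e^(5t); -5/(s - 5)^2 ↔ -5t·e^(5t); -5/(s + 2) ↔ -5e^(-2t).

-5*t*exp(5*t) - 6*exp(5*t) - 5*exp(-2*t)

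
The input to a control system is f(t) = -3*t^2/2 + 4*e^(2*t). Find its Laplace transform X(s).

X(s) = 4/(s - 2) - 3/s^3

By linearity of the Laplace transform, transform each term separately.
(4)·[L{e^(2t)} = 1/(s - 2)]; (-3/2)·[L{t^2} = 2!/s^3 = 2/s^3].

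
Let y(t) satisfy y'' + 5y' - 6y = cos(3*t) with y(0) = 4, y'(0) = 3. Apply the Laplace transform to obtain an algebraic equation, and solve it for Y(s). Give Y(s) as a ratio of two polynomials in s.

Laplace-transform each side.
The derivative rules (L{y''} = s^2 Y - s·y(0) - y'(0) and L{y'} = sY - y(0), with y(0) = 4, y'(0) = 3) turn the left side into (s^2 + 5*s - 6)Y - (4*s + 23).
The right side is L{cos(3*t)} = s/(s^2 + 9).
So (s^2 + 5*s - 6)Y = s/(s^2 + 9) + (4*s + 23).
Divide through and combine into a single rational function.

Y(s) = (4*s^3 + 23*s^2 + 37*s + 207)/(s^4 + 5*s^3 + 3*s^2 + 45*s - 54)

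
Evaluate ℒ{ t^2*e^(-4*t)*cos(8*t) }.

L{cos(8t)} = s/(s^2 + 64).
Multiplying by e^(-4t) shifts s → s + 4, so L{e^(-4*t)*cos(8*t)} = (s + 4)/((s + 4)^2 + 64).
Then apply L{t^2·g(t)} = (-1)^2 d^2/ds^2[G(s)] with G(s) = (s + 4)/((s + 4)^2 + 64):
differentiating 2 times and applying the sign gives 2*(s + 4)*(s^2 + 8*s - 176)/(s^2 + 8*s + 80)^3.

2*(s + 4)*(s^2 + 8*s - 176)/(s^2 + 8*s + 80)^3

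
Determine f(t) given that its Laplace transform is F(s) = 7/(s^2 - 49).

f(t) = sinh(7*t)

Since L{sinh(7t)} = 7/(s^2 - 49), the inverse is sinh(7*t).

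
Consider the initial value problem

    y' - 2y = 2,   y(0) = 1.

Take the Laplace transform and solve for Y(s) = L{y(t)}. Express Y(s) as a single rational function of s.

Take the Laplace transform of both sides.
The derivative rules (L{y'} = sY - y(0) = sY - 1) turn the left side into (s - 2)Y - (1).
The right side is L{2} = 2/s.
So (s - 2)Y = 2/s + (1).
Divide through and combine into a single rational function.

Y(s) = (s + 2)/(s^2 - 2*s)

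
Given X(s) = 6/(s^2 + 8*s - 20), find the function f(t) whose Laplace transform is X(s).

f(t) = exp(-4*t)*sinh(6*t)

Rewrite the denominator: s^2 + 8*s - 20 = (s + 4)^2 - 36.
The form in (s + 4) signals a first-shifting-theorem factor e^(-4t).
Since L{sinh(6t)} = 6/(s^2 - 36), the inverse is e^(-4*t)*sinh(6*t).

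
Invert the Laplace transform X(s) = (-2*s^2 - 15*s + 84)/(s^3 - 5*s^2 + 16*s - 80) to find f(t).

Factor the denominator: s^3 - 5*s^2 + 16*s - 80 = (s - 5)*(s^2 + 16).
Partial fraction decomposition gives [-1/(s - 5)] + [-s/(s^2 + 16)] + [-20/(s^2 + 16)].
Invert each term: -1/(s - 5) ↔ -e^(5t); -1·s/(s^2 + 16) ↔ -cos(4t); -5·4/(s^2 + 16) ↔ -5sin(4t).

f(t) = -exp(5*t) - 5*sin(4*t) - cos(4*t)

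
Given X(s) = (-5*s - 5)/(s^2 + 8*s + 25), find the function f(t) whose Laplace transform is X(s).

Complete the square in the denominator: s^2 + 8*s + 25 = (s + 4)^2 + 3^2.
Split the numerator to match: -5*s - 5 = -5·(s + 4) + 5·3.
Invert each term: -5·(s + 4)/((s + 4)^2 + 9) ↔ -5e^(-4t)cos(3t); 5·3/((s + 4)^2 + 9) ↔ 5e^(-4t)sin(3t).

f(t) = 5*exp(-4*t)*sin(3*t) - 5*exp(-4*t)*cos(3*t)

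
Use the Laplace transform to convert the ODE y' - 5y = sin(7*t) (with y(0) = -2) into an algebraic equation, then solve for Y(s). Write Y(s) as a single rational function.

Y(s) = (-2*s^2 - 91)/(s^3 - 5*s^2 + 49*s - 245)

Take the Laplace transform of both sides.
With L{y'} = sY - y(0) = sY - (-2): the LHS transforms to (s - 5)Y - (-2).
The right side is L{sin(7*t)} = 7/(s^2 + 49).
So (s - 5)Y = 7/(s^2 + 49) + (-2).
Divide through and combine into a single rational function.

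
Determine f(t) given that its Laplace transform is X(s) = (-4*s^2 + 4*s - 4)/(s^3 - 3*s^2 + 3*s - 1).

Factor the denominator: s^3 - 3*s^2 + 3*s - 1 = (s - 1)^3.
Partial fraction decomposition gives [-4/(s - 1)] + [-4/(s - 1)^2] + [-4/(s - 1)^3].
Invert each term: -4/(s - 1) ↔ -4e^(t); -4/(s - 1)^2 ↔ -4t·e^(t); -4/(s - 1)^3 ↔ (-2)t^2·e^(t).

f(t) = -2*t^2*exp(t) - 4*t*exp(t) - 4*exp(t)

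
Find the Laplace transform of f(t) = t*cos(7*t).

(s - 7)*(s + 7)/(s^2 + 49)^2

L{cos(7t)} = s/(s^2 + 49).
Then apply L{t·g(t)} = -d/ds[H(s)] with H(s) = s/(s^2 + 49):
differentiating 1 time and applying the sign gives (s - 7)*(s + 7)/(s^2 + 49)^2.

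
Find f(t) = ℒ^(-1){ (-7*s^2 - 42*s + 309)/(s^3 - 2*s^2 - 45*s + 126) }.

Factor the denominator: s^3 - 2*s^2 - 45*s + 126 = (s - 6)*(s - 3)*(s + 7).
Partial fraction decomposition gives [-5/(s - 6)] + [-4/(s - 3)] + [2/(s + 7)].
Invert each term: -5/(s - 6) ↔ -5e^(6t); -4/(s - 3) ↔ -4e^(3t); 2/(s + 7) ↔ 2e^(-7t).

f(t) = -5*exp(6*t) - 4*exp(3*t) + 2*exp(-7*t)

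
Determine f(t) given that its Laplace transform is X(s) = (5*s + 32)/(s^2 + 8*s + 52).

f(t) = 2*exp(-4*t)*sin(6*t) + 5*exp(-4*t)*cos(6*t)

Complete the square in the denominator: s^2 + 8*s + 52 = (s + 4)^2 + 6^2.
Split the numerator to match: 5*s + 32 = 5·(s + 4) + 2·6.
Invert each term: 5·(s + 4)/((s + 4)^2 + 36) ↔ 5e^(-4t)cos(6t); 2·6/((s + 4)^2 + 36) ↔ 2e^(-4t)sin(6t).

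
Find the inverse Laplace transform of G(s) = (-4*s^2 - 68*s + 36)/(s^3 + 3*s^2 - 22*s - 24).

-6*exp(4*t) - 4*exp(-t) + 6*exp(-6*t)

Factor the denominator: s^3 + 3*s^2 - 22*s - 24 = (s - 4)*(s + 1)*(s + 6).
Partial fraction decomposition gives [-4/(s + 1)] + [6/(s + 6)] + [-6/(s - 4)].
Invert each term: -4/(s + 1) ↔ -4e^(-t); 6/(s + 6) ↔ 6e^(-6t); -6/(s - 4) ↔ -6e^(4t).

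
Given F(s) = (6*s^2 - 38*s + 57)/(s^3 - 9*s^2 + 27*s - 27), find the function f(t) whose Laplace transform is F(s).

Factor the denominator: s^3 - 9*s^2 + 27*s - 27 = (s - 3)^3.
Partial fraction decomposition gives [6/(s - 3)] + [-2/(s - 3)^2] + [-3/(s - 3)^3].
Invert each term: 6/(s - 3) ↔ 6e^(3t); -2/(s - 3)^2 ↔ -2t·e^(3t); -3/(s - 3)^3 ↔ (-3/2)t^2·e^(3t).

f(t) = -3*t^2*exp(3*t)/2 - 2*t*exp(3*t) + 6*exp(3*t)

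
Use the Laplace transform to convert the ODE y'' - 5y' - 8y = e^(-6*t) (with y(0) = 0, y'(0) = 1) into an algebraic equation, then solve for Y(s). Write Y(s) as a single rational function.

Y(s) = (s + 7)/(s^3 + s^2 - 38*s - 48)

Transform both sides with L{·}.
The derivative rules (L{y''} = s^2 Y - s·y(0) - y'(0) and L{y'} = sY - y(0), with y(0) = 0, y'(0) = 1) turn the left side into (s^2 - 5*s - 8)Y - (1).
The right side is L{e^(-6*t)} = 1/(s + 6).
So (s^2 - 5*s - 8)Y = 1/(s + 6) + (1).
Divide through and combine into a single rational function.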